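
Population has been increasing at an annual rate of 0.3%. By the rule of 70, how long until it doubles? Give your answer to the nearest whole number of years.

approximately 233 years

70/0.3 ≈ 233.33, so it doubles roughly every 233 years.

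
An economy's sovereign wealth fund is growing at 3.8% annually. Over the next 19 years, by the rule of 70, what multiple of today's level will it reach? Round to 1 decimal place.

Doubling time ≈ 70/3.8 = 18.42 years.
19 years / 18.42 ≈ 1.03 doublings → factor 2^1.03 ≈ 2.0.

around 2.0 times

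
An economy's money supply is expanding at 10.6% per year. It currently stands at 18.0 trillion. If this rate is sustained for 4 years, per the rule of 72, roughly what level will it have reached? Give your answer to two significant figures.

Doubling time ≈ 72/10.6 = 6.79 years.
4 years is 4/6.79 ≈ 0.59 doublings, a factor of 2^0.59 ≈ 1.51.
18.0 × 1.51 ≈ 27 trillion.

roughly 27 trillion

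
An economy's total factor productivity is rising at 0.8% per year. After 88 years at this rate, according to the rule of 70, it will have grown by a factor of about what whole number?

Doubling time ≈ 70/0.8 = 87.50 years.
88/87.50 ≈ 1 doubling, so about 2^1 = 2×.

roughly 2 times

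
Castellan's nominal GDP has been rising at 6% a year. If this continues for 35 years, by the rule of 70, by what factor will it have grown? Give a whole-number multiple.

Doubling time ≈ 70/6 = 11.67 years.
35/11.67 ≈ 3 doublings, so about 2^3 = 8×.

roughly 8 times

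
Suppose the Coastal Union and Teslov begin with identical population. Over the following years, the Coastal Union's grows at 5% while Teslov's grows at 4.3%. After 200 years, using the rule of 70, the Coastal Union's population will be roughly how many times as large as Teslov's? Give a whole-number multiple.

about 4 times

the Coastal Union pulls ahead at 0.7 pp per year, so the ratio doubles every 70/0.7 ≈ 100.00 years.
In 200 years that's 2.00 doublings: 2^2.00 ≈ 4.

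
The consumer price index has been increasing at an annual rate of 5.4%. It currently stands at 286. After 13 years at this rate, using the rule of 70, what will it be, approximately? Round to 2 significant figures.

about 570

Doubling time ≈ 70/5.4 = 12.96 years.
13 years is 13/12.96 ≈ 1.00 doublings, a factor of 2^1.00 ≈ 2.00.
286 × 2.00 ≈ 570.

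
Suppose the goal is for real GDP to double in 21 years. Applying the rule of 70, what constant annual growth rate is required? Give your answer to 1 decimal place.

70 / 21 ≈ 3.33, so about 3.3% annually.

around 3.3%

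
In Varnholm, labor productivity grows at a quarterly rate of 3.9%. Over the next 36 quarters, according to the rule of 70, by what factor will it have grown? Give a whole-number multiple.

approximately 4 times

70/3.9 ≈ 17.95 quarters per doubling.
36 quarters fits 2 doublings: 2^2 = 4.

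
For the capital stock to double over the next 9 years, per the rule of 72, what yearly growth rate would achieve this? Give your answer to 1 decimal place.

72 / 9 ≈ 8.00, so about 8.0% per year.

≈ 8.0% per year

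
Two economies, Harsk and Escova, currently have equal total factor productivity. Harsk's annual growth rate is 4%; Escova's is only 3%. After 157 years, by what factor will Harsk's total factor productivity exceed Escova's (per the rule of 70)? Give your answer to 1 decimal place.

Harsk pulls ahead at 1 pp per year, so the ratio doubles every 70/1 ≈ 70.00 years.
In 157 years that's 2.24 doublings: 2^2.24 ≈ 4.7.

roughly 4.7 times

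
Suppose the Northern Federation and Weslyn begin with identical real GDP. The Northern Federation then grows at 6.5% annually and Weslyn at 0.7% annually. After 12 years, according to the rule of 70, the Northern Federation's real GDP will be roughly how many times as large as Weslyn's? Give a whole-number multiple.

Rate gap = 6.5% − 0.7% = 5.8 points.
The ratio doubles every 70/5.8 ≈ 12.07 years.
12/12.07 ≈ 0.99 doublings → ratio ≈ 2^0.99 ≈ 2.

roughly 2 times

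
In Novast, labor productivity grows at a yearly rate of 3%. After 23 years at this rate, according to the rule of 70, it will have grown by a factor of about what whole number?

At 3% one doubling takes ≈ 23.33 years; 23 years is 1 of them, so ×2.

around 2 times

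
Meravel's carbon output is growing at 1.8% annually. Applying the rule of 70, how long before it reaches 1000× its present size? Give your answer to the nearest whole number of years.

≈ 388 years

One doubling takes 70/1.8 = 38.89 years.
Reaching 1000× takes log₂(1000) ≈ 9.97 doublings.
9.97 × 38.89 ≈ 388 years.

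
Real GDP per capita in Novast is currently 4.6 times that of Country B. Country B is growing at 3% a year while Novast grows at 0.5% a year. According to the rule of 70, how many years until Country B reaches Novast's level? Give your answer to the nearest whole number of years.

approximately 62 years

What matters is the difference: 2.5 pp.
Rule of 70 on the gap: the ratio halves every 70/2.5 ≈ 28.00 years.
A 4.6 times gap takes log₂(4.6) ≈ 2.20 halvings to close: 2.20 × 28.00 ≈ 62 years.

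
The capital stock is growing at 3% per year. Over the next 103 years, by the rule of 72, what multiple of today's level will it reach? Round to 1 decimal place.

around 19.6 times

Doubles every ≈ 24.00 years (72/3).
103 years is 4.29 doublings; 2^4.29 ≈ 19.6×.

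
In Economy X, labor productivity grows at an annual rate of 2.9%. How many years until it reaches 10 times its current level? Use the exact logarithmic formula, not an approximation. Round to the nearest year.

t = ln(10) / ln(1 + 0.029) = 2.3026 / 0.028587 ≈ 80.55.
≈ 81 years.

81 years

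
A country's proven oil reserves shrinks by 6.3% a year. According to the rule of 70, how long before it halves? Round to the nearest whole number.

11 years

Halving time ≈ 70 / 6.3 = 11.11 → 11 years.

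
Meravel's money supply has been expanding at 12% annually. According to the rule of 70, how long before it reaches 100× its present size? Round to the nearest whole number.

One doubling takes 70/12 = 5.83 years.
100× is log₂ 100 ≈ 6.64 doublings, so ≈ 6.64 × 5.83 = 39 years.

approximately 39 years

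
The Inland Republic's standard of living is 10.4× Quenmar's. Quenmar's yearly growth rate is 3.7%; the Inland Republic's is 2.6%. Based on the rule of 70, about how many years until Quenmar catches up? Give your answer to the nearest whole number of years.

What matters is the difference: 1.1 pp.
Rule of 70 on the gap: the ratio halves every 70/1.1 ≈ 63.64 years.
A 10.4× gap takes log₂(10.4) ≈ 3.38 halvings to close: 3.38 × 63.64 ≈ 215 years.

≈ 215 years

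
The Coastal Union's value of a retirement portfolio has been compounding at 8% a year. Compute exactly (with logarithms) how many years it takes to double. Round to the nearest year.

9 years

t = ln(2) / ln(1 + 0.08) = 0.6931 / 0.076961 ≈ 9.01.
≈ 9 years.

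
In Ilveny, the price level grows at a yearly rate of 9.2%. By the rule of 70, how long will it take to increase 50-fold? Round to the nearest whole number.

Doubling time ≈ 70/9.2 = 7.61 years.
50× is log₂ 50 ≈ 5.64 doublings, so ≈ 5.64 × 7.61 = 43 years.

about 43 years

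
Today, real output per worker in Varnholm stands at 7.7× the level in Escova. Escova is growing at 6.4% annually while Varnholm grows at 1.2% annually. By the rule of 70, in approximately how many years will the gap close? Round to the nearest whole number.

The growth-rate gap is 6.4% − 1.2% = 5.2 percentage points.
So the ratio between them halves every 70/5.2 ≈ 13.46 years.
A 7.7× gap takes log₂(7.7) ≈ 2.94 halvings to close: 2.94 × 13.46 ≈ 40 years.

around 40 years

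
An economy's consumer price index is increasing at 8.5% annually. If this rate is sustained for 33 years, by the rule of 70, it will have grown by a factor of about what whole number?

≈ 16 times

Doubling time ≈ 70/8.5 = 8.24 years.
33/8.24 ≈ 4 doublings, so about 2^4 = 16×.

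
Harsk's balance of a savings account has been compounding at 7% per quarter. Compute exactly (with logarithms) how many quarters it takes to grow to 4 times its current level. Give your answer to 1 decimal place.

t = ln(4) / ln(1 + 0.07) = 1.3863 / 0.067659 ≈ 20.49.

20.5 quarters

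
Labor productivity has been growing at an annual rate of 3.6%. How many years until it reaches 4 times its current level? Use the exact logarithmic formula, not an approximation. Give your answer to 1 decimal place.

39.2 years

t = ln(4) / ln(1 + 0.036) = 1.3863 / 0.035367 ≈ 39.20.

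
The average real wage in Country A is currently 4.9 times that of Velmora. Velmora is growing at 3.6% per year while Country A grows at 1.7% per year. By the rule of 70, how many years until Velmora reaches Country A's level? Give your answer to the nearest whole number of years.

around 84 years

The growth-rate gap is 3.6% − 1.7% = 1.9 percentage points.
So the ratio between them halves every 70/1.9 ≈ 36.84 years.
A 4.9 times gap takes log₂(4.9) ≈ 2.29 halvings to close: 2.29 × 36.84 ≈ 84 years.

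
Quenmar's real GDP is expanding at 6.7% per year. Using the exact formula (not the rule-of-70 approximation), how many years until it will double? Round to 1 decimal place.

t = ln(2) / ln(1 + 0.067) = 0.6931 / 0.064851 ≈ 10.69.

10.7 years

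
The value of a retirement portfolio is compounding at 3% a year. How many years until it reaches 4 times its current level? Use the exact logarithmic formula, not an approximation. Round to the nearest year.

t = ln(4) / ln(1 + 0.03) = 1.3863 / 0.029559 ≈ 46.90.
≈ 47 years.

47 years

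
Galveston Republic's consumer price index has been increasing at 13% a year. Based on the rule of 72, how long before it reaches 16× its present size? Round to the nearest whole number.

Doubling time ≈ 72/13 = 5.54 years.
16× is 4 doublings, so 4 × 5.54 ≈ 22 years.

≈ 22 years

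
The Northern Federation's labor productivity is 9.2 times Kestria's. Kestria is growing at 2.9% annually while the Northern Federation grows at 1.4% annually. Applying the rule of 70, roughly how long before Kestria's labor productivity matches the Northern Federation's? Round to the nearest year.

about 149 years

Kestria gains on the Northern Federation at 2.9% − 1.4% = 1.5 points a year.
At that relative rate the gap halves every 70/1.5 ≈ 46.67 years.
A 9.2 times gap takes log₂(9.2) ≈ 3.20 halvings to close: 3.20 × 46.67 ≈ 149 years.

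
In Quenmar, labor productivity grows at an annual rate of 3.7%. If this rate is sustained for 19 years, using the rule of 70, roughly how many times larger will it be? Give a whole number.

70/3.7 ≈ 18.92 years per doubling.
19 years fits 1 doubling: 2^1 = 2.

about 2 times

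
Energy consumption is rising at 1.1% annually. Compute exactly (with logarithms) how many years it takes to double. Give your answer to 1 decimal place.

63.4 years

t = ln(2) / ln(1 + 0.011) = 0.6931 / 0.010940 ≈ 63.35.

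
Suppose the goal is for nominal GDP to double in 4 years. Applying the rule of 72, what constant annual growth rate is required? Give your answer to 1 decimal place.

72 / 4 ≈ 18.00, so about 18.0% annually.

approximately 18.0%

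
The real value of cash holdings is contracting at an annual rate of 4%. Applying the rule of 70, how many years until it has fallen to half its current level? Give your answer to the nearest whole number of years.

approximately 18 years

Falling at 4%, it halves about every 70/4 = 17.50 years.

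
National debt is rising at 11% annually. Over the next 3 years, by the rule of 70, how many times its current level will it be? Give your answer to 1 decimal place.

≈ 1.4 times

Doubles every ≈ 6.36 years (70/11).
3 years is 0.47 doublings; 2^0.47 ≈ 1.4×.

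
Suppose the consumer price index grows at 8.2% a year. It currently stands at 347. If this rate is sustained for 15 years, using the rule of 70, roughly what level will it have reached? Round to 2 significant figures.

It doubles every 70/8.2 ≈ 8.54 years, so 15 years is 1.76 doublings.
2^1.76 ≈ 3.39; 347 × 3.39 ≈ 1200.

about 1200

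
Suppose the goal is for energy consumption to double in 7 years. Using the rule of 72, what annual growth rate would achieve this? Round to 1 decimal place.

10.3% annually

72 / 7 ≈ 10.29, so about 10.3% annually.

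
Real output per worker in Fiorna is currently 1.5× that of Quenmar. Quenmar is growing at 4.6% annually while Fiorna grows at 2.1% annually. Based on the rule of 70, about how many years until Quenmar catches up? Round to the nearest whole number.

16 years

What matters is the difference: 2.5 pp.
Rule of 70 on the gap: the ratio halves every 70/2.5 ≈ 28.00 years.
A 1.5× gap takes log₂(1.5) ≈ 0.58 halvings to close: 0.58 × 28.00 ≈ 16 years.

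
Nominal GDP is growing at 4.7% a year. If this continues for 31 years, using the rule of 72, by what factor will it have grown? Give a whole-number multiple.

about 4 times

72/4.7 ≈ 15.32 years per doubling.
31 years fits 2 doublings: 2^2 = 4.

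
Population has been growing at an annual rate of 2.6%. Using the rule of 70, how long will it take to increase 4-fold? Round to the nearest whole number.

roughly 54 years

Doubling time ≈ 70/2.6 = 26.92 years.
4× is 2 doublings, so 2 × 26.92 ≈ 54 years.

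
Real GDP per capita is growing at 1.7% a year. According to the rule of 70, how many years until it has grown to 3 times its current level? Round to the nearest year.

about 65 years

Doubling time ≈ 70/1.7 = 41.18 years.
3× is log₂ 3 ≈ 1.58 doublings, so ≈ 1.58 × 41.18 = 65 years.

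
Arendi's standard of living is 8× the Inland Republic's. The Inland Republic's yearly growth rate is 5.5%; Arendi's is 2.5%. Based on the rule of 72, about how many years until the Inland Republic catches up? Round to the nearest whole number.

What matters is the difference: 3 pp.
Rule of 72 on the gap: the ratio halves every 72/3 ≈ 24.00 years.
An 8× gap closes after 3 halvings: 3 × 24.00 ≈ 72 years.

around 72 years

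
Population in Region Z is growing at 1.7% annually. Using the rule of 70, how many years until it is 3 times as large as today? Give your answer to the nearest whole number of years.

At 1.7% it doubles every 70/1.7 ≈ 41.18 years.
3× is log₂ 3 ≈ 1.58 doublings, so ≈ 1.58 × 41.18 = 65 years.

about 65 years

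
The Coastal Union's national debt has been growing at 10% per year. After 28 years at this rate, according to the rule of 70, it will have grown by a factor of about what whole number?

At 10% one doubling takes ≈ 7.00 years; 28 years is 4 of them, so ×16.

around 16 times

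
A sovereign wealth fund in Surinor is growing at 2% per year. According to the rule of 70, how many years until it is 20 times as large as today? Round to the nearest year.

At 2% it doubles every 70/2 ≈ 35.00 years.
20× is log₂ 20 ≈ 4.32 doublings, so ≈ 4.32 × 35.00 = 151 years.

roughly 151 years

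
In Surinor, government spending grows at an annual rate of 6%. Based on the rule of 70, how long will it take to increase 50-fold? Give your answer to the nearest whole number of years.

around 66 years

At 6% it doubles every 70/6 ≈ 11.67 years.
50× is log₂ 50 ≈ 5.64 doublings, so ≈ 5.64 × 11.67 = 66 years.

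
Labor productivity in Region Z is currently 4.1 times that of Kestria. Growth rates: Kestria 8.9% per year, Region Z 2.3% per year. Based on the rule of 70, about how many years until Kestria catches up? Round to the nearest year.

≈ 22 years

The growth-rate gap is 8.9% − 2.3% = 6.6 percentage points.
So the ratio between them halves every 70/6.6 ≈ 10.61 years.
A 4.1 times gap takes log₂(4.1) ≈ 2.04 halvings to close: 2.04 × 10.61 ≈ 22 years.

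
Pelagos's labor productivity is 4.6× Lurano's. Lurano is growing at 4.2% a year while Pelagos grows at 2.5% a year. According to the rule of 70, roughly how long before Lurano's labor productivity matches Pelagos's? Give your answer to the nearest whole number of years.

around 91 years

What matters is the difference: 1.7 pp.
Rule of 70 on the gap: the ratio halves every 70/1.7 ≈ 41.18 years.
A 4.6× gap takes log₂(4.6) ≈ 2.20 halvings to close: 2.20 × 41.18 ≈ 91 years.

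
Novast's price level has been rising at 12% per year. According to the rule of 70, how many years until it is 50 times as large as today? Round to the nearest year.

At 12% it doubles every 70/12 ≈ 5.83 years.
50× is log₂ 50 ≈ 5.64 doublings, so ≈ 5.64 × 5.83 = 33 years.

roughly 33 years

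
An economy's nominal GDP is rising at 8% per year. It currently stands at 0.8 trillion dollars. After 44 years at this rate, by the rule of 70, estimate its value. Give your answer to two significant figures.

roughly 26 trillion dollars

It doubles every 70/8 ≈ 8.75 years, so 44 years is 5.03 doublings.
2^5.03 ≈ 32.67; 0.8 × 32.67 ≈ 26 trillion dollars.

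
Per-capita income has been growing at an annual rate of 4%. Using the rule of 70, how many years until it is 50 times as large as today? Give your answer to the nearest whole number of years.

One doubling takes 70/4 = 17.50 years.
50× is log₂ 50 ≈ 5.64 doublings, so ≈ 5.64 × 17.50 = 99 years.

roughly 99 years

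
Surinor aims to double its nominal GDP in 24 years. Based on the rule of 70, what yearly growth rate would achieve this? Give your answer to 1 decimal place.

2.9%

70 / 24 ≈ 2.92, so about 2.9% per year.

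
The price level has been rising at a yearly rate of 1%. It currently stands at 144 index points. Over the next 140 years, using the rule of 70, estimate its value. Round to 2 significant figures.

Doubling time ≈ 70/1 = 70.00 years.
140 years is 140/70.00 ≈ 2.00 doublings, a factor of 2^2.00 ≈ 4.00.
144 × 4.00 ≈ 580 index points.

≈ 580 index points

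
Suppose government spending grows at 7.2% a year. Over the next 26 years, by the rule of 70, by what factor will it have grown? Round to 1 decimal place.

Doubling time ≈ 70/7.2 = 9.72 years.
26 years / 9.72 ≈ 2.67 doublings → factor 2^2.67 ≈ 6.4.

≈ 6.4 times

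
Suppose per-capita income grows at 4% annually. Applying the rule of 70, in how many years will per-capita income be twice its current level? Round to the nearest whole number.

Doubling time ≈ 70 / 4 = 17.50 years.

around 18 years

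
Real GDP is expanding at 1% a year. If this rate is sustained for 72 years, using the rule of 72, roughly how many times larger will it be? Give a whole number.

At 1% one doubling takes ≈ 72.00 years; 72 years is 1 of them, so ×2.

approximately 2 times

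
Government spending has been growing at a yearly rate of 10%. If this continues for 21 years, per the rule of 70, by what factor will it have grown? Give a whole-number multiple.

≈ 8 times

70/10 ≈ 7.00 years per doubling.
21 years fits 3 doublings: 2^3 = 8.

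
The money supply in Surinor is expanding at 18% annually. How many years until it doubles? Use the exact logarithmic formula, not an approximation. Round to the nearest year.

4 years

t = ln(2) / ln(1 + 0.18) = 0.6931 / 0.165514 ≈ 4.19.
≈ 4 years.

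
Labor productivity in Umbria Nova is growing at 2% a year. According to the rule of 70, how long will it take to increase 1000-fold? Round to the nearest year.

One doubling takes 70/2 = 35.00 years.
Reaching 1000× takes log₂(1000) ≈ 9.97 doublings.
9.97 × 35.00 ≈ 349 years.

≈ 349 years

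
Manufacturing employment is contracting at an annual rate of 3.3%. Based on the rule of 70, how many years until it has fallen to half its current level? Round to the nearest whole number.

Halving time ≈ 70 / 3.3 = 21.21 → 21 years.

≈ 21 years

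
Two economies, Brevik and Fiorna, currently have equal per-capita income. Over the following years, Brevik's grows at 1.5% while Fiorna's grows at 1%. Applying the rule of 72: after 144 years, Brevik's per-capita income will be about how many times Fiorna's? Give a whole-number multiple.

2 times

Only the 0.5-point difference matters.
72/0.5 ≈ 144.00 years per doubling of the ratio; 144 years gives 1.00 doublings, so ≈ 2×.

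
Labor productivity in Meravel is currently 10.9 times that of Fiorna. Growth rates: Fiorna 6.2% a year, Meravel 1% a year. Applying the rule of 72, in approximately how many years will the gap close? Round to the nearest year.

around 48 years

The growth-rate gap is 6.2% − 1% = 5.2 percentage points.
So the ratio between them halves every 72/5.2 ≈ 13.85 years.
A 10.9 times gap takes log₂(10.9) ≈ 3.45 halvings to close: 3.45 × 13.85 ≈ 48 years.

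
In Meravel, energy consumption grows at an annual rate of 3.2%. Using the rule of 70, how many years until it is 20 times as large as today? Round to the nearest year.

95 years

Doubling time ≈ 70/3.2 = 21.88 years.
Reaching 20× takes log₂(20) ≈ 4.32 doublings.
4.32 × 21.88 ≈ 95 years.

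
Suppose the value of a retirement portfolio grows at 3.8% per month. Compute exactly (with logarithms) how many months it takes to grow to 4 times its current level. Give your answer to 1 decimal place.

t = ln(4) / ln(1 + 0.038) = 1.3863 / 0.037296 ≈ 37.17.

37.2 months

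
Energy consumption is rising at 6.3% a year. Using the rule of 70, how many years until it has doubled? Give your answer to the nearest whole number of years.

11 years

At 6.3%, doubling takes about 70/6.3 = 11.11 years.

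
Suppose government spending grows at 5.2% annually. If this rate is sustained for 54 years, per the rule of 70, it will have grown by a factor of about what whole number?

around 16 times

At 5.2% one doubling takes ≈ 13.46 years; 54 years is 4 of them, so ×16.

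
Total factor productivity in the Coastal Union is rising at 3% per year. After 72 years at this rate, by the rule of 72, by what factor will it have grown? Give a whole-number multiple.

about 8 times

72/3 ≈ 24.00 years per doubling.
72 years fits 3 doublings: 2^3 = 8.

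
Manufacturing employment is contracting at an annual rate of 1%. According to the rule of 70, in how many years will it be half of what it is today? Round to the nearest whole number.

70 years

Halving time ≈ 70 / 1 = 70.00 → 70 years.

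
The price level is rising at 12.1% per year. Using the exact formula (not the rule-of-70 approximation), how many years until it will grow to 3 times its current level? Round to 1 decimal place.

9.6 years

t = ln(3) / ln(1 + 0.121) = 1.0986 / 0.114221 ≈ 9.62.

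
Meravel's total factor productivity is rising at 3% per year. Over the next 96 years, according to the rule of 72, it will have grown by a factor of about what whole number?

around 16 times

72/3 ≈ 24.00 years per doubling.
96 years fits 4 doublings: 2^4 = 16.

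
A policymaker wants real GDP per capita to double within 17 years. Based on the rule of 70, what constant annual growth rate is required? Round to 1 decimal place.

70 / 17 ≈ 4.12, so about 4.1% annually.

4.1% annually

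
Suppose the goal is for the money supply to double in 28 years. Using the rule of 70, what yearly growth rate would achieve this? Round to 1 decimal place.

70 / 28 ≈ 2.50, so about 2.5% per year.

≈ 2.5%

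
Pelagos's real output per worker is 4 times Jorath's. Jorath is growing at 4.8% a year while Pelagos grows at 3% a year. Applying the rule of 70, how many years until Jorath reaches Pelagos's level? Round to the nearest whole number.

around 78 years

Jorath gains on Pelagos at 4.8% − 3% = 1.8 points a year.
At that relative rate the gap halves every 70/1.8 ≈ 38.89 years.
A 4 times gap closes after 2 halvings: 2 × 38.89 ≈ 78 years.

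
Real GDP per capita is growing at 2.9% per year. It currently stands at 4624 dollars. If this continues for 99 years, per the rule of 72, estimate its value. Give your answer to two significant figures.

about 73000 dollars

It doubles every 72/2.9 ≈ 24.83 years, so 99 years is 3.99 doublings.
2^3.99 ≈ 15.89; 4624 × 15.89 ≈ 73000 dollars.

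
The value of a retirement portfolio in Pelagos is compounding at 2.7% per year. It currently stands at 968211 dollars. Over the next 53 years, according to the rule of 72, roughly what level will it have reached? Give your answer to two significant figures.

It doubles every 72/2.7 ≈ 26.67 years, so 53 years is 1.99 doublings.
2^1.99 ≈ 3.97; 968211 × 3.97 ≈ 3800000 dollars.

roughly 3800000 dollars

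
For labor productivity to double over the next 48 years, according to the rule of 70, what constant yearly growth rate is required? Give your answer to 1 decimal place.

70 / 48 ≈ 1.46, so about 1.5% per year.

roughly 1.5%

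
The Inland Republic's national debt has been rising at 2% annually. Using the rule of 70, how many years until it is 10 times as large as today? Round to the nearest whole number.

Doubling time ≈ 70/2 = 35.00 years.
Reaching 10× takes log₂(10) ≈ 3.32 doublings.
3.32 × 35.00 ≈ 116 years.

approximately 116 years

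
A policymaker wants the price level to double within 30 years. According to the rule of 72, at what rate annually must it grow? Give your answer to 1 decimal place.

72 / 30 ≈ 2.40, so about 2.4% annually.

about 2.4% annually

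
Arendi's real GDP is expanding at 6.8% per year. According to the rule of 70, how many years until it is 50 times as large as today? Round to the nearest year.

roughly 58 years

At 6.8% it doubles every 70/6.8 ≈ 10.29 years.
50× is log₂ 50 ≈ 5.64 doublings, so ≈ 5.64 × 10.29 = 58 years.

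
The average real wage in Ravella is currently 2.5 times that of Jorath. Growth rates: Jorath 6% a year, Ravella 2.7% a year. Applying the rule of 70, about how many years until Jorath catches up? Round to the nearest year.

approximately 28 years

Jorath gains on Ravella at 6% − 2.7% = 3.3 points a year.
At that relative rate the gap halves every 70/3.3 ≈ 21.21 years.
A 2.5 times gap takes log₂(2.5) ≈ 1.32 halvings to close: 1.32 × 21.21 ≈ 28 years.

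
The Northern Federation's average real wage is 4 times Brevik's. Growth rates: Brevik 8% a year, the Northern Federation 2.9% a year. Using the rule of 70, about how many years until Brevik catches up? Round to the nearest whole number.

Brevik gains on the Northern Federation at 8% − 2.9% = 5.1 points a year.
At that relative rate the gap halves every 70/5.1 ≈ 13.73 years.
A 4 times gap closes after 2 halvings: 2 × 13.73 ≈ 27 years.

roughly 27 years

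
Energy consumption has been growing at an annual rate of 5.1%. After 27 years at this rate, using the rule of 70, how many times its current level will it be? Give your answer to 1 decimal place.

≈ 3.9 times

Doubles every ≈ 13.73 years (70/5.1).
27 years is 1.97 doublings; 2^1.97 ≈ 3.9×.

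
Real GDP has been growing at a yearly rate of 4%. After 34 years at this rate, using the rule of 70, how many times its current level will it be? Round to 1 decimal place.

Doubles every ≈ 17.50 years (70/4).
34 years is 1.94 doublings; 2^1.94 ≈ 3.8×.

around 3.8 times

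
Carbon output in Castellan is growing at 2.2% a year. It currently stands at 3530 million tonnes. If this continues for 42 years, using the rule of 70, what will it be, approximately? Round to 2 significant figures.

Doubling time ≈ 70/2.2 = 31.82 years.
42 years is 42/31.82 ≈ 1.32 doublings, a factor of 2^1.32 ≈ 2.50.
3530 × 2.50 ≈ 8800 million tonnes.

roughly 8800 million tonnes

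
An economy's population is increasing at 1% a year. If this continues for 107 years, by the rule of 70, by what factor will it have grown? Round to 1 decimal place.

Doubling time ≈ 70/1 = 70.00 years.
107 years / 70.00 ≈ 1.53 doublings → factor 2^1.53 ≈ 2.9.

about 2.9 times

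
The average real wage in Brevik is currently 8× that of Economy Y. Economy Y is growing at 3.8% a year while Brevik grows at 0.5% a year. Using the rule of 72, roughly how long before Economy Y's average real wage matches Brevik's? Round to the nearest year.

The growth-rate gap is 3.8% − 0.5% = 3.3 percentage points.
So the ratio between them halves every 72/3.3 ≈ 21.82 years.
An 8× gap closes after 3 halvings: 3 × 21.82 ≈ 65 years.

around 65 years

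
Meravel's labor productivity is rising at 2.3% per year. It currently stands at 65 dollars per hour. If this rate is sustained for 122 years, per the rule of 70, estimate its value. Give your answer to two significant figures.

It doubles every 70/2.3 ≈ 30.43 years, so 122 years is 4.01 doublings.
2^4.01 ≈ 16.11; 65 × 16.11 ≈ 1000 dollars per hour.

around 1000 dollars per hour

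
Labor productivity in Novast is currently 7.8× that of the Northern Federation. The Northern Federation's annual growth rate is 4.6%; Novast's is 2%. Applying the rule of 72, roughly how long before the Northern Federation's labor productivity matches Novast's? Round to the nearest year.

the Northern Federation gains on Novast at 4.6% − 2% = 2.6 points a year.
At that relative rate the gap halves every 72/2.6 ≈ 27.69 years.
A 7.8× gap takes log₂(7.8) ≈ 2.96 halvings to close: 2.96 × 27.69 ≈ 82 years.

approximately 82 years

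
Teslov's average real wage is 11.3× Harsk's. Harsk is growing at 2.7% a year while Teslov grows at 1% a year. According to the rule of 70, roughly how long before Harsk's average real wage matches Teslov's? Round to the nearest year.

Harsk gains on Teslov at 2.7% − 1% = 1.7 points a year.
At that relative rate the gap halves every 70/1.7 ≈ 41.18 years.
An 11.3× gap takes log₂(11.3) ≈ 3.50 halvings to close: 3.50 × 41.18 ≈ 144 years.

approximately 144 years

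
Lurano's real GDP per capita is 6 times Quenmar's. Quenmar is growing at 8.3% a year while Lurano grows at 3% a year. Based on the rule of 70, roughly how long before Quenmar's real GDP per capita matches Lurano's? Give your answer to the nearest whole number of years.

approximately 34 years

Quenmar gains on Lurano at 8.3% − 3% = 5.3 points a year.
At that relative rate the gap halves every 70/5.3 ≈ 13.21 years.
A 6 times gap takes log₂(6) ≈ 2.58 halvings to close: 2.58 × 13.21 ≈ 34 years.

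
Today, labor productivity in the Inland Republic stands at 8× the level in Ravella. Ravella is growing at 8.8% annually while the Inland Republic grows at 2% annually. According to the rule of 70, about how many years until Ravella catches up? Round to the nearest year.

around 31 years

The growth-rate gap is 8.8% − 2% = 6.8 percentage points.
So the ratio between them halves every 70/6.8 ≈ 10.29 years.
An 8× gap closes after 3 halvings: 3 × 10.29 ≈ 31 years.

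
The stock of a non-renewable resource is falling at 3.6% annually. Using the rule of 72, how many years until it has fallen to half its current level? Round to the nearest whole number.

The rule works in reverse for decay: 72/3.6 ≈ 20.00 years to halve.

≈ 20 years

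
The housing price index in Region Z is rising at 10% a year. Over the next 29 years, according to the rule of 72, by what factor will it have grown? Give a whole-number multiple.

Doubling time ≈ 72/10 = 7.20 years.
29/7.20 ≈ 4 doublings, so about 2^4 = 16×.

around 16 times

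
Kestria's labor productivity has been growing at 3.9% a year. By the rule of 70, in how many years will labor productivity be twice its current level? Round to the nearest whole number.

approximately 18 years

70/3.9 ≈ 17.95, so it doubles roughly every 18 years.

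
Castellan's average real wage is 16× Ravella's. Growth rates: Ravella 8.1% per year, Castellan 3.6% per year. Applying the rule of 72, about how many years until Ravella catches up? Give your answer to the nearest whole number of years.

Ravella gains on Castellan at 8.1% − 3.6% = 4.5 points a year.
At that relative rate the gap halves every 72/4.5 ≈ 16.00 years.
A 16× gap closes after 4 halvings: 4 × 16.00 ≈ 64 years.

64 years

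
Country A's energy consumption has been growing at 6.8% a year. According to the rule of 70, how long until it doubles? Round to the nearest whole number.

At 6.8%, doubling takes about 70/6.8 = 10.29 years.

10 years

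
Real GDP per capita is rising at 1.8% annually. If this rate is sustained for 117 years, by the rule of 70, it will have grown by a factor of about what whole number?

At 1.8% one doubling takes ≈ 38.89 years; 117 years is 3 of them, so ×8.

approximately 8 times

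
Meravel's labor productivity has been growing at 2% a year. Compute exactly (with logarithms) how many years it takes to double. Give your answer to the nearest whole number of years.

35 years

t = ln(2) / ln(1 + 0.02) = 0.6931 / 0.019803 ≈ 35.00.
≈ 35 years.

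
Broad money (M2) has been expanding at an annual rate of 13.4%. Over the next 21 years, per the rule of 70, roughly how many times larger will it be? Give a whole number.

around 16 times

70/13.4 ≈ 5.22 years per doubling.
21 years fits 4 doublings: 2^4 = 16.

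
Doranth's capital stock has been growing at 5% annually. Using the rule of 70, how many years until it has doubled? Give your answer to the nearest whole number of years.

70/5 ≈ 14.00, so it doubles roughly every 14 years.

14 years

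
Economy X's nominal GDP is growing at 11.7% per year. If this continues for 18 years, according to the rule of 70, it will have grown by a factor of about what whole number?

8 times

At 11.7% one doubling takes ≈ 5.98 years; 18 years is 3 of them, so ×8.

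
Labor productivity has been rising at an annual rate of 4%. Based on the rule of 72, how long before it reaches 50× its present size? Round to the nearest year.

Doubling time ≈ 72/4 = 18.00 years.
Reaching 50× takes log₂(50) ≈ 5.64 doublings.
5.64 × 18.00 ≈ 102 years.

≈ 102 years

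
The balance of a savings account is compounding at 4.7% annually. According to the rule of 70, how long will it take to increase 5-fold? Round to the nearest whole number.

35 years

One doubling takes 70/4.7 = 14.89 years.
Reaching 5× takes log₂(5) ≈ 2.32 doublings.
2.32 × 14.89 ≈ 35 years.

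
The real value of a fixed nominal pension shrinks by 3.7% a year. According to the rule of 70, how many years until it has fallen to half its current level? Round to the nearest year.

The rule works in reverse for decay: 70/3.7 ≈ 18.92 years to halve.

≈ 19 years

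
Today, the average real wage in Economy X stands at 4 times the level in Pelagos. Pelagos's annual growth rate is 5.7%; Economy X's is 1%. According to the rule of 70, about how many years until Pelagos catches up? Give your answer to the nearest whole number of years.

Pelagos gains on Economy X at 5.7% − 1% = 4.7 points a year.
At that relative rate the gap halves every 70/4.7 ≈ 14.89 years.
A 4 times gap closes after 2 halvings: 2 × 14.89 ≈ 30 years.

roughly 30 years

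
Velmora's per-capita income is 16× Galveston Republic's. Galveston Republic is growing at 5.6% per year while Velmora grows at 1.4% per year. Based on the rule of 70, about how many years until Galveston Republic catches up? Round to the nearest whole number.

What matters is the difference: 4.2 pp.
Rule of 70 on the gap: the ratio halves every 70/4.2 ≈ 16.67 years.
A 16× gap closes after 4 halvings: 4 × 16.67 ≈ 67 years.

≈ 67 years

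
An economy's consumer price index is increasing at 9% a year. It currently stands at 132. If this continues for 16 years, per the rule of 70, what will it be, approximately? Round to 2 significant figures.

about 550

Doubling time ≈ 70/9 = 7.78 years.
16 years is 16/7.78 ≈ 2.06 doublings, a factor of 2^2.06 ≈ 4.17.
132 × 4.17 ≈ 550.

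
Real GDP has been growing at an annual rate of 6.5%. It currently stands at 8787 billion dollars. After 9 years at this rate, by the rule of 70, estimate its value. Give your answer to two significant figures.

around 16000 billion dollars

Doubling time ≈ 70/6.5 = 10.77 years.
9 years is 9/10.77 ≈ 0.84 doublings, a factor of 2^0.84 ≈ 1.79.
8787 × 1.79 ≈ 16000 billion dollars.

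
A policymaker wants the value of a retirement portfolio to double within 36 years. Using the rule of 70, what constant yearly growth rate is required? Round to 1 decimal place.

approximately 1.9%

70 / 36 ≈ 1.94, so about 1.9% per year.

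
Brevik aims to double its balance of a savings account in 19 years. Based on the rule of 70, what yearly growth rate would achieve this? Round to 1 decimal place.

3.7%

70 / 19 ≈ 3.68, so about 3.7% per year.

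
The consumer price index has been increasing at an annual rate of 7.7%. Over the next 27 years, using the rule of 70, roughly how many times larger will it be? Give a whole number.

around 8 times

70/7.7 ≈ 9.09 years per doubling.
27 years fits 3 doublings: 2^3 = 8.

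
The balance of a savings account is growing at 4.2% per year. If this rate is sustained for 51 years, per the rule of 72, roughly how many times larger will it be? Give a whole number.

8 times

At 4.2% one doubling takes ≈ 17.14 years; 51 years is 3 of them, so ×8.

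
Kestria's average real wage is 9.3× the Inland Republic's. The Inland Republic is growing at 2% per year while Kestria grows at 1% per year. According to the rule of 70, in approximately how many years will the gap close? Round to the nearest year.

What matters is the difference: 1 pp.
Rule of 70 on the gap: the ratio halves every 70/1 ≈ 70.00 years.
A 9.3× gap takes log₂(9.3) ≈ 3.22 halvings to close: 3.22 × 70.00 ≈ 225 years.

around 225 years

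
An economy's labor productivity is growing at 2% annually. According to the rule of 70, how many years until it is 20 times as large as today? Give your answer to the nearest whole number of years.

approximately 151 years

One doubling takes 70/2 = 35.00 years.
Reaching 20× takes log₂(20) ≈ 4.32 doublings.
4.32 × 35.00 ≈ 151 years.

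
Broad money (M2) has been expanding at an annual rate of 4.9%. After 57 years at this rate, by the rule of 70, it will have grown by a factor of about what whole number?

about 16 times

70/4.9 ≈ 14.29 years per doubling.
57 years fits 4 doublings: 2^4 = 16.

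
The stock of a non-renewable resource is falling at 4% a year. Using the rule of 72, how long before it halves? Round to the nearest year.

Halving time ≈ 72 / 4 = 18.00 → 18 years.

18 years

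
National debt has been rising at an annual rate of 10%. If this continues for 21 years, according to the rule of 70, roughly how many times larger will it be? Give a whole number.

roughly 8 times

70/10 ≈ 7.00 years per doubling.
21 years fits 3 doublings: 2^3 = 8.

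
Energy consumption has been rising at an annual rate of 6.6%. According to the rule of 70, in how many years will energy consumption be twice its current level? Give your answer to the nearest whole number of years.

70/6.6 ≈ 10.61, so it doubles roughly every 11 years.

≈ 11 years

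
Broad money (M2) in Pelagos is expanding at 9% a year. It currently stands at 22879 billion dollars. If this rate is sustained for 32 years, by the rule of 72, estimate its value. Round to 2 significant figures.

approximately 370000 billion dollars

Doubling time ≈ 72/9 = 8.00 years.
32 years is 32/8.00 ≈ 4.00 doublings, a factor of 2^4.00 ≈ 16.00.
22879 × 16.00 ≈ 370000 billion dollars.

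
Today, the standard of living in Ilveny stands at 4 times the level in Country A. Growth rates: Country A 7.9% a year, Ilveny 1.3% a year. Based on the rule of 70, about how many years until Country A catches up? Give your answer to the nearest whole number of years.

≈ 21 years

Country A gains on Ilveny at 7.9% − 1.3% = 6.6 points a year.
At that relative rate the gap halves every 70/6.6 ≈ 10.61 years.
A 4 times gap closes after 2 halvings: 2 × 10.61 ≈ 21 years.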